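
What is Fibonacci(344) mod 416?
21

Matrix identity: Q^n = [[F_(n+1), F_n], [F_n, F_(n-1)]] with Q = [[1,1],[1,0]].
n = 344 = 101011000₂. Square-and-multiply, entries mod 416:
Q^1 = [[1,1],[1,0]]
Q^2 = (Q^1)² = [[2,1],[1,1]]
Q^5 = (Q^2)²·Q = [[8,5],[5,3]]
Q^10 = (Q^5)² = [[89,55],[55,34]]
Q^21 = (Q^10)²·Q = [[239,130],[130,109]]
Q^43 = (Q^21)²·Q = [[285,389],[389,312]]
Q^86 = (Q^43)² = [[2,105],[105,313]]
Q^172 = (Q^86)² = [[213,211],[211,2]]
Q^344 = (Q^172)² = [[34,21],[21,13]]
F_344 mod 416 = Q^344[0][1] = 21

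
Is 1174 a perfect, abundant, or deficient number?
deficient

Proper divisors of 1174: sum = 1 + 2 + 587 = 590
Since 590 < 1174, 1174 is deficient.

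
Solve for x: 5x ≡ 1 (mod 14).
3

gcd(5, 14) = 1, so the inverse exists.
Extended Euclidean algorithm on (14, 5):
14 = 2 × 5 + 4  ⟹  4 = (1)·14 + (-2)·5
5 = 1 × 4 + 1  ⟹  1 = (-1)·14 + (3)·5
So (3)·5 ≡ 1 (mod 14), i.e. 5^(-1) ≡ 3 (mod 14).
Check: 5 × 3 = 15 ≡ 1 (mod 14)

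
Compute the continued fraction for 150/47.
[3; 5, 4, 2]

Euclidean algorithm steps:
150 = 3 × 47 + 9
47 = 5 × 9 + 2
9 = 4 × 2 + 1
2 = 2 × 1 + 0
Continued fraction: [3; 5, 4, 2]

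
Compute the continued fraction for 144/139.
[1; 27, 1, 4]

Euclidean algorithm steps:
144 = 1 × 139 + 5
139 = 27 × 5 + 4
5 = 1 × 4 + 1
4 = 4 × 1 + 0
Continued fraction: [1; 27, 1, 4]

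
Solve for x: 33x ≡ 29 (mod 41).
x ≡ 22 (mod 41)

gcd(33, 41) = 1, which divides 29, so solutions exist.
Find 33^(-1) mod 41 by the extended Euclidean algorithm:
41 = 1 × 33 + 8  ⟹  8 = (1)·41 + (-1)·33
33 = 4 × 8 + 1  ⟹  1 = (-4)·41 + (5)·33
So (5)·33 ≡ 1 (mod 41), i.e. 33^(-1) ≡ 5 (mod 41).
x ≡ 5 × 29 = 145 ≡ 22 (mod 41).
Check: 33 × 22 = 726 ≡ 29 (mod 41).
Unique solution: x ≡ 22 (mod 41)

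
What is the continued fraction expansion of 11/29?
[0; 2, 1, 1, 1, 3]

Euclidean algorithm steps:
11 = 0 × 29 + 11
29 = 2 × 11 + 7
11 = 1 × 7 + 4
7 = 1 × 4 + 3
4 = 1 × 3 + 1
3 = 3 × 1 + 0
Continued fraction: [0; 2, 1, 1, 1, 3]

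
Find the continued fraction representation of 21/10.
[2; 10]

Euclidean algorithm steps:
21 = 2 × 10 + 1
10 = 10 × 1 + 0
Continued fraction: [2; 10]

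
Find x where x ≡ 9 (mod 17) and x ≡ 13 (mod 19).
298

Using Chinese Remainder Theorem:
M = 17 × 19 = 323
M1 = 19, M2 = 17
y1 = 19^(-1) mod 17 = 9
y2 = 17^(-1) mod 19 = 9
x = (9×19×9 + 13×17×9) mod 323 = 298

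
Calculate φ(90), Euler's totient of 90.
24

90 = 2 × 3^2 × 5
φ(n) = n × ∏(1 - 1/p) for each prime p dividing n
φ(90) = 90 × (1 - 1/2) × (1 - 1/3) × (1 - 1/5) = 24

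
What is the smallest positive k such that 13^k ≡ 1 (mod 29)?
14

29 is prime, so ord(13) divides φ(29) = 28.
Divisors of 28: 1, 2, 4, 7, 14, 28.
Repeated squaring: 13^1 ≡ 13, 13^2 ≡ 24, 13^4 ≡ 25, 13^8 ≡ 16, 13^16 ≡ 24 (mod 29).
Test 13^d mod 29 for each divisor d in increasing order:
13^1 ≡ 13
13^2 ≡ 24
13^4 ≡ 25
13^7 = 13^4·13^2·13^1 ≡ 28
13^14 = 13^8·13^4·13^2 ≡ 1  ← first divisor giving 1
The order is 14.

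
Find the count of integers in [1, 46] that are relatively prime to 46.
22

46 = 2 × 23
φ(n) = n × ∏(1 - 1/p) for each prime p dividing n
φ(46) = 46 × (1 - 1/2) × (1 - 1/23) = 22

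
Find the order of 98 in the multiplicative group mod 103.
51

103 is prime, so ord(98) divides φ(103) = 102.
Divisors of 102: 1, 2, 3, 6, 17, 34, 51, 102.
Repeated squaring: 98^1 ≡ 98, 98^2 ≡ 25, 98^4 ≡ 7, 98^8 ≡ 49, 98^16 ≡ 32, 98^32 ≡ 97, 98^64 ≡ 36 (mod 103).
Test 98^d mod 103 for each divisor d in increasing order:
98^1 ≡ 98
98^2 ≡ 25
98^3 = 98^2·98^1 ≡ 81
98^6 = 98^4·98^2 ≡ 72
98^17 = 98^16·98^1 ≡ 46
98^34 = 98^32·98^2 ≡ 56
98^51 = 98^32·98^16·98^2·98^1 ≡ 1  ← first divisor giving 1
The order is 51.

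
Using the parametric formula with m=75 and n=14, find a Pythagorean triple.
(5429, 2100, 5821)

Euclid's formula: a = m² - n², b = 2mn, c = m² + n²
m = 75, n = 14
a = 75² - 14² = 5625 - 196 = 5429
b = 2 × 75 × 14 = 2100
c = 75² + 14² = 5625 + 196 = 5821
Verification: 5429² + 2100² = 29474041 + 4410000 = 33884041 = 5821² ✓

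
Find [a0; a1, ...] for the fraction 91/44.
[2; 14, 1, 2]

Euclidean algorithm steps:
91 = 2 × 44 + 3
44 = 14 × 3 + 2
3 = 1 × 2 + 1
2 = 2 × 1 + 0
Continued fraction: [2; 14, 1, 2]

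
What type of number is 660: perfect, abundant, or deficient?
abundant

Proper divisors of 660: sum = 1 + 2 + 3 + 4 + 5 + 6 + 10 + 11 + ... + 132 + 165 + 220 + 330 (23 divisors) = 1356
Since 1356 > 660, 660 is abundant.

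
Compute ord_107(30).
53

107 is prime, so ord(30) divides φ(107) = 106.
Divisors of 106: 1, 2, 53, 106.
Repeated squaring: 30^1 ≡ 30, 30^2 ≡ 44, 30^4 ≡ 10, 30^8 ≡ 100, 30^16 ≡ 49, 30^32 ≡ 47, 30^64 ≡ 69 (mod 107).
Test 30^d mod 107 for each divisor d in increasing order:
30^1 ≡ 30
30^2 ≡ 44
30^53 = 30^32·30^16·30^4·30^1 ≡ 1  ← first divisor giving 1
The order is 53.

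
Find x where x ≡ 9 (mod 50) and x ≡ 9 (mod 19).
9

Using Chinese Remainder Theorem:
M = 50 × 19 = 950
M1 = 19, M2 = 50
y1 = 19^(-1) mod 50 = 29
y2 = 50^(-1) mod 19 = 8
x = (9×19×29 + 9×50×8) mod 950 = 9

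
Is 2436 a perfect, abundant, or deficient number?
abundant

Proper divisors of 2436: sum = 1 + 2 + 3 + 4 + 6 + 7 + 12 + 14 + ... + 406 + 609 + 812 + 1218 (23 divisors) = 4284
Since 4284 > 2436, 2436 is abundant.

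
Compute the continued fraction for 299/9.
[33; 4, 2]

Euclidean algorithm steps:
299 = 33 × 9 + 2
9 = 4 × 2 + 1
2 = 2 × 1 + 0
Continued fraction: [33; 4, 2]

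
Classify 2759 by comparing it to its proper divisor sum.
deficient

Proper divisors of 2759: sum = 1 + 31 + 89 = 121
Since 121 < 2759, 2759 is deficient.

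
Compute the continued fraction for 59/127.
[0; 2, 6, 1, 1, 4]

Euclidean algorithm steps:
59 = 0 × 127 + 59
127 = 2 × 59 + 9
59 = 6 × 9 + 5
9 = 1 × 5 + 4
5 = 1 × 4 + 1
4 = 4 × 1 + 0
Continued fraction: [0; 2, 6, 1, 1, 4]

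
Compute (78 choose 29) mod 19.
0

Using Lucas' theorem:
Write n=78 and k=29 in base 19:
n in base 19: [4, 2]
k in base 19: [1, 10]
C(78,29) mod 19 = ∏ C(n_i, k_i) mod 19
Digit binomials (mod 19): C(4,1) = 4; C(2,10) = 0 (k_i > n_i)
Product: 4 × 0 = 0 ≡ 0 (mod 19)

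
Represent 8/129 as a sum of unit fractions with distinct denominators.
1/17 + 1/314 + 1/137721 + 1/31611652014

Greedy algorithm:
8/129: ceiling(129/8) = 17, use 1/17
7/2193: ceiling(2193/7) = 314, use 1/314
5/688602: ceiling(688602/5) = 137721, use 1/137721
1/31611652014: ceiling(31611652014/1) = 31611652014, use 1/31611652014
Result: 8/129 = 1/17 + 1/314 + 1/137721 + 1/31611652014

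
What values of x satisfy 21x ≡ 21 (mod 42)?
x ≡ 1 (mod 2)

gcd(21, 42) = 21, which divides 21, so solutions exist.
Divide through by 21: x ≡ 1 (mod 2).
The coefficient of x is now 1, so x ≡ 1 (mod 2).
Check: 21 × 1 = 21 ≡ 21 (mod 42).
x ≡ 1 (mod 2), giving 21 solutions mod 42.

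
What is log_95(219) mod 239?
59

Baby-step giant-step with step n = ⌈√239⌉ = 16.
Baby steps 95^j mod 239 (j:value) for j=0..15: 0:1, 1:95, 2:182, 3:82, 4:142, 5:106, 6:32, 7:172, 8:88, 9:234, 10:3, 11:46, 12:68, 13:7, 14:187, 15:79.
Giant-step multiplier: 95^(-16) ≡ 95^(238-16) = 95^222 ≡ 122 (mod 239).
Giant steps γ_i = 219·122^i mod 239: γ_0=219, γ_1=189, γ_2=114, γ_3=46 (in table at j=11).
x = i·n + j = 3·16 + 11 = 59.
Check: 95^59 ≡ 219 (mod 239).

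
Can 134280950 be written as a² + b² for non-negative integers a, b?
Not possible

Factorization: 134280950 = 2 × 5^2 × 139^3
By Fermat: n is sum of two squares iff every prime p ≡ 3 (mod 4) appears to even power.
Prime(s) ≡ 3 (mod 4) with odd exponent: [(139, 3)]
Therefore 134280950 cannot be expressed as a² + b².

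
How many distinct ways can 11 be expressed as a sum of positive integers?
56

p(n) counts ways to write n as a sum of positive integers (order ignored).
Euler's pentagonal recurrence: p(k) = p(k-1) + p(k-2) - p(k-5) - p(k-7) + p(k-12) + p(k-15) - ... (offsets j(3j∓1)/2, signs ++--, p(0)=1, p(<0)=0).
DP table for k = 0..10: p(0)=1, p(1)=1, p(2)=2, p(3)=3, p(4)=5, p(5)=7, p(6)=11, p(7)=15, p(8)=22, p(9)=30, p(10)=42.
Final step: p(11) = p(10) + p(9) - p(6) - p(4)
= 42 + 30 - 11 - 5
= 56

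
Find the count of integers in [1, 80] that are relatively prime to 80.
32

80 = 2^4 × 5
φ(n) = n × ∏(1 - 1/p) for each prime p dividing n
φ(80) = 80 × (1 - 1/2) × (1 - 1/5) = 32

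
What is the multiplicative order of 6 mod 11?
10

11 is prime, so ord(6) divides φ(11) = 10.
Divisors of 10: 1, 2, 5, 10.
Repeated squaring: 6^1 ≡ 6, 6^2 ≡ 3, 6^4 ≡ 9, 6^8 ≡ 4 (mod 11).
Test 6^d mod 11 for each divisor d in increasing order:
6^1 ≡ 6
6^2 ≡ 3
6^5 = 6^4·6^1 ≡ 10
6^10 = 6^8·6^2 ≡ 1  ← first divisor giving 1
The order is 10.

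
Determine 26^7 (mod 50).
26

Repeated squaring. Binary of 7 = 111.
26^1 ≡ 26 (mod 50); 26^2 ≡ 26 (mod 50); 26^4 ≡ 26 (mod 50)
26^7 = 26^1 × 26^2 × 26^4 ≡ 26 (mod 50)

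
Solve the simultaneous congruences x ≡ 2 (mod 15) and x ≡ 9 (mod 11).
152

Using Chinese Remainder Theorem:
M = 15 × 11 = 165
M1 = 11, M2 = 15
y1 = 11^(-1) mod 15 = 11
y2 = 15^(-1) mod 11 = 3
x = (2×11×11 + 9×15×3) mod 165 = 152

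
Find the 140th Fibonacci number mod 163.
76

Matrix identity: Q^n = [[F_(n+1), F_n], [F_n, F_(n-1)]] with Q = [[1,1],[1,0]].
n = 140 = 10001100₂. Square-and-multiply, entries mod 163:
Q^1 = [[1,1],[1,0]]
Q^2 = (Q^1)² = [[2,1],[1,1]]
Q^4 = (Q^2)² = [[5,3],[3,2]]
Q^8 = (Q^4)² = [[34,21],[21,13]]
Q^17 = (Q^8)²·Q = [[139,130],[130,9]]
Q^35 = (Q^17)²·Q = [[41,35],[35,6]]
Q^70 = (Q^35)² = [[135,15],[15,120]]
Q^140 = (Q^70)² = [[31,76],[76,118]]
F_140 mod 163 = Q^140[0][1] = 76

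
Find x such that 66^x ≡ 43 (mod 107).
77

Baby-step giant-step with step n = ⌈√107⌉ = 11.
Baby steps 66^j mod 107 (j:value) for j=0..10: 0:1, 1:66, 2:76, 3:94, 4:105, 5:82, 6:62, 7:26, 8:4, 9:50, 10:90.
Giant-step multiplier: 66^(-11) ≡ 66^(106-11) = 66^95 ≡ 72 (mod 107).
Giant steps γ_i = 43·72^i mod 107: γ_0=43, γ_1=100, γ_2=31, γ_3=92, γ_4=97, γ_5=29, γ_6=55, γ_7=1 (in table at j=0).
x = i·n + j = 7·11 + 0 = 77.
Check: 66^77 ≡ 43 (mod 107).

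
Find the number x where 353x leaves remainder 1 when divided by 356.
237

gcd(353, 356) = 1, so the inverse exists.
Extended Euclidean algorithm on (356, 353):
356 = 1 × 353 + 3  ⟹  3 = (1)·356 + (-1)·353
353 = 117 × 3 + 2  ⟹  2 = (-117)·356 + (118)·353
3 = 1 × 2 + 1  ⟹  1 = (118)·356 + (-119)·353
So (-119)·353 ≡ 1 (mod 356), i.e. 353^(-1) ≡ -119 ≡ 237 (mod 356).
Check: 353 × 237 = 83661 ≡ 1 (mod 356)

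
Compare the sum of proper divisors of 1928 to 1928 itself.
deficient

Proper divisors of 1928: sum = 1 + 2 + 4 + 8 + 241 + 482 + 964 = 1702
Since 1702 < 1928, 1928 is deficient.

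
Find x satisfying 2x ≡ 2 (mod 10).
x ≡ 1 (mod 5)

gcd(2, 10) = 2, which divides 2, so solutions exist.
Divide through by 2: x ≡ 1 (mod 5).
The coefficient of x is now 1, so x ≡ 1 (mod 5).
Check: 2 × 1 = 2 ≡ 2 (mod 10).
x ≡ 1 (mod 5), giving 2 solutions mod 10.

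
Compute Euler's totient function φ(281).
280

281 = 281
φ(n) = n × ∏(1 - 1/p) for each prime p dividing n
φ(281) = 281 × (1 - 1/281) = 280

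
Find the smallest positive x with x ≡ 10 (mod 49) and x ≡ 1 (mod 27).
892

Using Chinese Remainder Theorem:
M = 49 × 27 = 1323
M1 = 27, M2 = 49
y1 = 27^(-1) mod 49 = 20
y2 = 49^(-1) mod 27 = 16
x = (10×27×20 + 1×49×16) mod 1323 = 892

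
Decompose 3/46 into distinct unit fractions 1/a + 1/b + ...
1/16 + 1/368

Greedy algorithm:
3/46: ceiling(46/3) = 16, use 1/16
1/368: ceiling(368/1) = 368, use 1/368
Result: 3/46 = 1/16 + 1/368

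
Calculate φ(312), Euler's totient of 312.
96

312 = 2^3 × 3 × 13
φ(n) = n × ∏(1 - 1/p) for each prime p dividing n
φ(312) = 312 × (1 - 1/2) × (1 - 1/3) × (1 - 1/13) = 96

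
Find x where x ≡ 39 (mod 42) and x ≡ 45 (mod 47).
1173

Using Chinese Remainder Theorem:
M = 42 × 47 = 1974
M1 = 47, M2 = 42
y1 = 47^(-1) mod 42 = 17
y2 = 42^(-1) mod 47 = 28
x = (39×47×17 + 45×42×28) mod 1974 = 1173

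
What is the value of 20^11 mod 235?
30

Repeated squaring. Binary of 11 = 1011.
20^1 ≡ 20 (mod 235); 20^2 ≡ 165 (mod 235); 20^4 ≡ 200 (mod 235); 20^8 ≡ 50 (mod 235)
20^11 = 20^1 × 20^2 × 20^8 ≡ 30 (mod 235)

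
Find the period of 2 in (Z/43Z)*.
14

43 is prime, so ord(2) divides φ(43) = 42.
Divisors of 42: 1, 2, 3, 6, 7, 14, 21, 42.
Repeated squaring: 2^1 ≡ 2, 2^2 ≡ 4, 2^4 ≡ 16, 2^8 ≡ 41, 2^16 ≡ 4, 2^32 ≡ 16 (mod 43).
Test 2^d mod 43 for each divisor d in increasing order:
2^1 ≡ 2
2^2 ≡ 4
2^3 = 2^2·2^1 ≡ 8
2^6 = 2^4·2^2 ≡ 21
2^7 = 2^4·2^2·2^1 ≡ 42
2^14 = 2^8·2^4·2^2 ≡ 1  ← first divisor giving 1
The order is 14.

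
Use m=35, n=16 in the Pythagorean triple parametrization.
(969, 1120, 1481)

Euclid's formula: a = m² - n², b = 2mn, c = m² + n²
m = 35, n = 16
a = 35² - 16² = 1225 - 256 = 969
b = 2 × 35 × 16 = 1120
c = 35² + 16² = 1225 + 256 = 1481
Verification: 969² + 1120² = 938961 + 1254400 = 2193361 = 1481² ✓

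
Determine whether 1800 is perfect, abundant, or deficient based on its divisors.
abundant

Proper divisors of 1800: sum = 1 + 2 + 3 + 4 + 5 + 6 + 8 + 9 + ... + 360 + 450 + 600 + 900 (35 divisors) = 4245
Since 4245 > 1800, 1800 is abundant.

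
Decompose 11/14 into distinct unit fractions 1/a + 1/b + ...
1/2 + 1/4 + 1/28

Greedy algorithm:
11/14: ceiling(14/11) = 2, use 1/2
2/7: ceiling(7/2) = 4, use 1/4
1/28: ceiling(28/1) = 28, use 1/28
Result: 11/14 = 1/2 + 1/4 + 1/28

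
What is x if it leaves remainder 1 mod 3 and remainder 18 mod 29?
76

Using Chinese Remainder Theorem:
M = 3 × 29 = 87
M1 = 29, M2 = 3
y1 = 29^(-1) mod 3 = 2
y2 = 3^(-1) mod 29 = 10
x = (1×29×2 + 18×3×10) mod 87 = 76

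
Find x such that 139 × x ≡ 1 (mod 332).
43

gcd(139, 332) = 1, so the inverse exists.
Extended Euclidean algorithm on (332, 139):
332 = 2 × 139 + 54  ⟹  54 = (1)·332 + (-2)·139
139 = 2 × 54 + 31  ⟹  31 = (-2)·332 + (5)·139
54 = 1 × 31 + 23  ⟹  23 = (3)·332 + (-7)·139
31 = 1 × 23 + 8  ⟹  8 = (-5)·332 + (12)·139
23 = 2 × 8 + 7  ⟹  7 = (13)·332 + (-31)·139
8 = 1 × 7 + 1  ⟹  1 = (-18)·332 + (43)·139
So (43)·139 ≡ 1 (mod 332), i.e. 139^(-1) ≡ 43 (mod 332).
Check: 139 × 43 = 5977 ≡ 1 (mod 332)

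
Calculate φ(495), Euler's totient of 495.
240

495 = 3^2 × 5 × 11
φ(n) = n × ∏(1 - 1/p) for each prime p dividing n
φ(495) = 495 × (1 - 1/3) × (1 - 1/5) × (1 - 1/11) = 240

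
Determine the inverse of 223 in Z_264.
103

gcd(223, 264) = 1, so the inverse exists.
Extended Euclidean algorithm on (264, 223):
264 = 1 × 223 + 41  ⟹  41 = (1)·264 + (-1)·223
223 = 5 × 41 + 18  ⟹  18 = (-5)·264 + (6)·223
41 = 2 × 18 + 5  ⟹  5 = (11)·264 + (-13)·223
18 = 3 × 5 + 3  ⟹  3 = (-38)·264 + (45)·223
5 = 1 × 3 + 2  ⟹  2 = (49)·264 + (-58)·223
3 = 1 × 2 + 1  ⟹  1 = (-87)·264 + (103)·223
So (103)·223 ≡ 1 (mod 264), i.e. 223^(-1) ≡ 103 (mod 264).
Check: 223 × 103 = 22969 ≡ 1 (mod 264)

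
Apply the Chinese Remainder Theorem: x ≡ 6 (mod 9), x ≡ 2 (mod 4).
6

Using Chinese Remainder Theorem:
M = 9 × 4 = 36
M1 = 4, M2 = 9
y1 = 4^(-1) mod 9 = 7
y2 = 9^(-1) mod 4 = 1
x = (6×4×7 + 2×9×1) mod 36 = 6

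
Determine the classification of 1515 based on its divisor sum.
deficient

Proper divisors of 1515: sum = 1 + 3 + 5 + 15 + 101 + 303 + 505 = 933
Since 933 < 1515, 1515 is deficient.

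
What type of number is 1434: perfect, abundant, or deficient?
abundant

Proper divisors of 1434: sum = 1 + 2 + 3 + 6 + 239 + 478 + 717 = 1446
Since 1446 > 1434, 1434 is abundant.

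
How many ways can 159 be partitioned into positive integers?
97662728555

p(n) counts ways to write n as a sum of positive integers (order ignored).
Euler's pentagonal recurrence: p(k) = p(k-1) + p(k-2) - p(k-5) - p(k-7) + p(k-12) + p(k-15) - ... (offsets j(3j∓1)/2, signs ++--, p(0)=1, p(<0)=0).
DP table for k = 0..158: p(0)=1, p(1)=1, p(2)=2, p(3)=3, p(4)=5, p(5)=7, p(6)=11, p(7)=15, p(8)=22, p(9)=30, p(10)=42, p(11)=56, p(12)=77, p(13)=101, p(14)=135, p(15)=176, p(16)=231, p(17)=297, p(18)=385, p(19)=490, p(20)=627, p(21)=792, p(22)=1002, p(23)=1255, p(24)=1575, p(25)=1958, p(26)=2436, p(27)=3010, p(28)=3718, p(29)=4565, p(30)=5604, p(31)=6842, p(32)=8349, p(33)=10143, p(34)=12310, p(35)=14883, p(36)=17977, p(37)=21637, p(38)=26015, p(39)=31185, p(40)=37338, p(41)=44583, p(42)=53174, p(43)=63261, p(44)=75175, p(45)=89134, p(46)=105558, p(47)=124754, p(48)=147273, p(49)=173525, p(50)=204226, p(51)=239943, p(52)=281589, p(53)=329931, p(54)=386155, p(55)=451276, p(56)=526823, p(57)=614154, p(58)=715220, p(59)=831820, p(60)=966467, p(61)=1121505, p(62)=1300156, p(63)=1505499, p(64)=1741630, p(65)=2012558, p(66)=2323520, p(67)=2679689, p(68)=3087735, p(69)=3554345, p(70)=4087968, p(71)=4697205, p(72)=5392783, p(73)=6185689, p(74)=7089500, p(75)=8118264, p(76)=9289091, p(77)=10619863, p(78)=12132164, p(79)=13848650, p(80)=15796476, p(81)=18004327, p(82)=20506255, p(83)=23338469, p(84)=26543660, p(85)=30167357, p(86)=34262962, p(87)=38887673, p(88)=44108109, p(89)=49995925, p(90)=56634173, p(91)=64112359, p(92)=72533807, p(93)=82010177, p(94)=92669720, p(95)=104651419, p(96)=118114304, p(97)=133230930, p(98)=150198136, p(99)=169229875, p(100)=190569292, p(101)=214481126, p(102)=241265379, p(103)=271248950, p(104)=304801365, p(105)=342325709, p(106)=384276336, p(107)=431149389, p(108)=483502844, p(109)=541946240, p(110)=607163746, p(111)=679903203, p(112)=761002156, p(113)=851376628, p(114)=952050665, p(115)=1064144451, p(116)=1188908248, p(117)=1327710076, p(118)=1482074143, p(119)=1653668665, p(120)=1844349560, p(121)=2056148051, p(122)=2291320912, p(123)=2552338241, p(124)=2841940500, p(125)=3163127352, p(126)=3519222692, p(127)=3913864295, p(128)=4351078600, p(129)=4835271870, p(130)=5371315400, p(131)=5964539504, p(132)=6620830889, p(133)=7346629512, p(134)=8149040695, p(135)=9035836076, p(136)=10015581680, p(137)=11097645016, p(138)=12292341831, p(139)=13610949895, p(140)=15065878135, p(141)=16670689208, p(142)=18440293320, p(143)=20390982757, p(144)=22540654445, p(145)=24908858009, p(146)=27517052599, p(147)=30388671978, p(148)=33549419497, p(149)=37027355200, p(150)=40853235313, p(151)=45060624582, p(152)=49686288421, p(153)=54770336324, p(154)=60356673280, p(155)=66493182097, p(156)=73232243759, p(157)=80630964769, p(158)=88751778802.
Final step: p(159) = p(158) + p(157) - p(154) - p(152) + p(147) + p(144) - p(137) - p(133) + p(124) + p(119) - p(108) - p(102) + p(89) + p(82) - p(67) - p(59) + p(42) + p(33) - p(14) - p(4)
= 88751778802 + 80630964769 - 60356673280 - 49686288421 + 30388671978 + 22540654445 - 11097645016 - 7346629512 + 2841940500 + 1653668665 - 483502844 - 241265379 + 49995925 + 20506255 - 2679689 - 831820 + 53174 + 10143 - 135 - 5
= 97662728555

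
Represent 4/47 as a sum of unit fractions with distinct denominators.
1/12 + 1/564

Greedy algorithm:
4/47: ceiling(47/4) = 12, use 1/12
1/564: ceiling(564/1) = 564, use 1/564
Result: 4/47 = 1/12 + 1/564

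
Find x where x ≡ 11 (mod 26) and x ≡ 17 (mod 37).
609

Using Chinese Remainder Theorem:
M = 26 × 37 = 962
M1 = 37, M2 = 26
y1 = 37^(-1) mod 26 = 19
y2 = 26^(-1) mod 37 = 10
x = (11×37×19 + 17×26×10) mod 962 = 609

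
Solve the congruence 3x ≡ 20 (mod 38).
x ≡ 32 (mod 38)

gcd(3, 38) = 1, which divides 20, so solutions exist.
Find 3^(-1) mod 38 by the extended Euclidean algorithm:
38 = 12 × 3 + 2  ⟹  2 = (1)·38 + (-12)·3
3 = 1 × 2 + 1  ⟹  1 = (-1)·38 + (13)·3
So (13)·3 ≡ 1 (mod 38), i.e. 3^(-1) ≡ 13 (mod 38).
x ≡ 13 × 20 = 260 ≡ 32 (mod 38).
Check: 3 × 32 = 96 ≡ 20 (mod 38).
Unique solution: x ≡ 32 (mod 38)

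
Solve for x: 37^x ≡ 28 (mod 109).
74

Baby-step giant-step with step n = ⌈√109⌉ = 11.
Baby steps 37^j mod 109 (j:value) for j=0..10: 0:1, 1:37, 2:61, 3:77, 4:15, 5:10, 6:43, 7:65, 8:7, 9:41, 10:100.
Giant-step multiplier: 37^(-11) ≡ 37^(108-11) = 37^97 ≡ 18 (mod 109).
Giant steps γ_i = 28·18^i mod 109: γ_0=28, γ_1=68, γ_2=25, γ_3=14, γ_4=34, γ_5=67, γ_6=7 (in table at j=8).
x = i·n + j = 6·11 + 8 = 74.
Check: 37^74 ≡ 28 (mod 109).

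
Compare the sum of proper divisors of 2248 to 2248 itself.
deficient

Proper divisors of 2248: sum = 1 + 2 + 4 + 8 + 281 + 562 + 1124 = 1982
Since 1982 < 2248, 2248 is deficient.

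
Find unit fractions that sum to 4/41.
1/11 + 1/151 + 1/34051 + 1/2318907151

Greedy algorithm:
4/41: ceiling(41/4) = 11, use 1/11
3/451: ceiling(451/3) = 151, use 1/151
2/68101: ceiling(68101/2) = 34051, use 1/34051
1/2318907151: ceiling(2318907151/1) = 2318907151, use 1/2318907151
Result: 4/41 = 1/11 + 1/151 + 1/34051 + 1/2318907151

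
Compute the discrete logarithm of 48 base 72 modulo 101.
53

Baby-step giant-step with step n = ⌈√101⌉ = 11.
Baby steps 72^j mod 101 (j:value) for j=0..10: 0:1, 1:72, 2:33, 3:53, 4:79, 5:32, 6:82, 7:46, 8:80, 9:3, 10:14.
Giant-step multiplier: 72^(-11) ≡ 72^(100-11) = 72^89 ≡ 50 (mod 101).
Giant steps γ_i = 48·50^i mod 101: γ_0=48, γ_1=77, γ_2=12, γ_3=95, γ_4=3 (in table at j=9).
x = i·n + j = 4·11 + 9 = 53.
Check: 72^53 ≡ 48 (mod 101).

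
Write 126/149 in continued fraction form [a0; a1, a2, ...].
[0; 1, 5, 2, 11]

Euclidean algorithm steps:
126 = 0 × 149 + 126
149 = 1 × 126 + 23
126 = 5 × 23 + 11
23 = 2 × 11 + 1
11 = 11 × 1 + 0
Continued fraction: [0; 1, 5, 2, 11]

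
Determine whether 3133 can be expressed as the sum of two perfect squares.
18² + 53² (a=18, b=53)

Factorization: 3133 = 13 × 241
By Fermat: n is sum of two squares iff every prime p ≡ 3 (mod 4) appears to even power.
All primes ≡ 3 (mod 4) appear to even power.
Search a = 0, 1, 2, … for 3133 - a² a perfect square: first hit at a = 18: 3133 - 324 = 2809 = 53².
3133 = 18² + 53² = 324 + 2809 ✓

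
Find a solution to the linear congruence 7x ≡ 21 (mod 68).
x ≡ 3 (mod 68)

gcd(7, 68) = 1, which divides 21, so solutions exist.
Find 7^(-1) mod 68 by the extended Euclidean algorithm:
68 = 9 × 7 + 5  ⟹  5 = (1)·68 + (-9)·7
7 = 1 × 5 + 2  ⟹  2 = (-1)·68 + (10)·7
5 = 2 × 2 + 1  ⟹  1 = (3)·68 + (-29)·7
So (-29)·7 ≡ 1 (mod 68), i.e. 7^(-1) ≡ -29 ≡ 39 (mod 68).
x ≡ 39 × 21 = 819 ≡ 3 (mod 68).
Check: 7 × 3 = 21 ≡ 21 (mod 68).
Unique solution: x ≡ 3 (mod 68)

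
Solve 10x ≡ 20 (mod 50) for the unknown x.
x ≡ 2 (mod 5)

gcd(10, 50) = 10, which divides 20, so solutions exist.
Divide through by 10: x ≡ 2 (mod 5).
The coefficient of x is now 1, so x ≡ 2 (mod 5).
Check: 10 × 2 = 20 ≡ 20 (mod 50).
x ≡ 2 (mod 5), giving 10 solutions mod 50.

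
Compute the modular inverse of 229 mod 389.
265

gcd(229, 389) = 1, so the inverse exists.
Extended Euclidean algorithm on (389, 229):
389 = 1 × 229 + 160  ⟹  160 = (1)·389 + (-1)·229
229 = 1 × 160 + 69  ⟹  69 = (-1)·389 + (2)·229
160 = 2 × 69 + 22  ⟹  22 = (3)·389 + (-5)·229
69 = 3 × 22 + 3  ⟹  3 = (-10)·389 + (17)·229
22 = 7 × 3 + 1  ⟹  1 = (73)·389 + (-124)·229
So (-124)·229 ≡ 1 (mod 389), i.e. 229^(-1) ≡ -124 ≡ 265 (mod 389).
Check: 229 × 265 = 60685 ≡ 1 (mod 389)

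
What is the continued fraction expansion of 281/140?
[2; 140]

Euclidean algorithm steps:
281 = 2 × 140 + 1
140 = 140 × 1 + 0
Continued fraction: [2; 140]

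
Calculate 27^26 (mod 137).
135

Repeated squaring. Binary of 26 = 11010.
27^1 ≡ 27 (mod 137); 27^2 ≡ 44 (mod 137); 27^4 ≡ 18 (mod 137); 27^8 ≡ 50 (mod 137); 27^16 ≡ 34 (mod 137)
27^26 = 27^2 × 27^8 × 27^16 ≡ 135 (mod 137)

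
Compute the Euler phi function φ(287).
240

287 = 7 × 41
φ(n) = n × ∏(1 - 1/p) for each prime p dividing n
φ(287) = 287 × (1 - 1/7) × (1 - 1/41) = 240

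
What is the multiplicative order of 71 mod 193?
64

193 is prime, so ord(71) divides φ(193) = 192.
Divisors of 192: 1, 2, 3, 4, 6, 8, 12, 16, 24, 32, 48, 64, 96, 192.
Repeated squaring: 71^1 ≡ 71, 71^2 ≡ 23, 71^4 ≡ 143, 71^8 ≡ 184, 71^16 ≡ 81, 71^32 ≡ 192, 71^64 ≡ 1, 71^128 ≡ 1 (mod 193).
Test 71^d mod 193 for each divisor d in increasing order:
71^1 ≡ 71
71^2 ≡ 23
71^3 = 71^2·71^1 ≡ 89
71^4 ≡ 143
71^6 = 71^4·71^2 ≡ 8
71^8 ≡ 184
71^12 = 71^8·71^4 ≡ 64
71^16 ≡ 81
71^24 = 71^16·71^8 ≡ 43
71^32 ≡ 192
71^48 = 71^32·71^16 ≡ 112
71^64 ≡ 1  ← first divisor giving 1
The order is 64.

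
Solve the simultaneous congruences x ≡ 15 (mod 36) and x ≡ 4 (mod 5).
159

Using Chinese Remainder Theorem:
M = 36 × 5 = 180
M1 = 5, M2 = 36
y1 = 5^(-1) mod 36 = 29
y2 = 36^(-1) mod 5 = 1
x = (15×5×29 + 4×36×1) mod 180 = 159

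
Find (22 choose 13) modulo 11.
0

Using Lucas' theorem:
Write n=22 and k=13 in base 11:
n in base 11: [2, 0]
k in base 11: [1, 2]
C(22,13) mod 11 = ∏ C(n_i, k_i) mod 11
Digit binomials (mod 11): C(2,1) = 2; C(0,2) = 0 (k_i > n_i)
Product: 2 × 0 = 0 ≡ 0 (mod 11)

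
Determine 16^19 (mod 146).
16

Repeated squaring. Binary of 19 = 10011.
16^1 ≡ 16 (mod 146); 16^2 ≡ 110 (mod 146); 16^4 ≡ 128 (mod 146); 16^8 ≡ 32 (mod 146); 16^16 ≡ 2 (mod 146)
16^19 = 16^1 × 16^2 × 16^16 ≡ 16 (mod 146)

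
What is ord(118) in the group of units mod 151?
3

151 is prime, so ord(118) divides φ(151) = 150.
Divisors of 150: 1, 2, 3, 5, 6, 10, 15, 25, 30, 50, 75, 150.
Repeated squaring: 118^1 ≡ 118, 118^2 ≡ 32, 118^4 ≡ 118, 118^8 ≡ 32, 118^16 ≡ 118, 118^32 ≡ 32, 118^64 ≡ 118, 118^128 ≡ 32 (mod 151).
Test 118^d mod 151 for each divisor d in increasing order:
118^1 ≡ 118
118^2 ≡ 32
118^3 = 118^2·118^1 ≡ 1  ← first divisor giving 1
The order is 3.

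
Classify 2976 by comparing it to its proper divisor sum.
abundant

Proper divisors of 2976: sum = 1 + 2 + 3 + 4 + 6 + 8 + 12 + 16 + ... + 496 + 744 + 992 + 1488 (23 divisors) = 5088
Since 5088 > 2976, 2976 is abundant.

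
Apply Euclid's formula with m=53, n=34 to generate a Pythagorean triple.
(1653, 3604, 3965)

Euclid's formula: a = m² - n², b = 2mn, c = m² + n²
m = 53, n = 34
a = 53² - 34² = 2809 - 1156 = 1653
b = 2 × 53 × 34 = 3604
c = 53² + 34² = 2809 + 1156 = 3965
Verification: 1653² + 3604² = 2732409 + 12988816 = 15721225 = 3965² ✓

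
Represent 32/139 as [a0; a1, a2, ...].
[0; 4, 2, 1, 10]

Euclidean algorithm steps:
32 = 0 × 139 + 32
139 = 4 × 32 + 11
32 = 2 × 11 + 10
11 = 1 × 10 + 1
10 = 10 × 1 + 0
Continued fraction: [0; 4, 2, 1, 10]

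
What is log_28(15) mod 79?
33

Baby-step giant-step with step n = ⌈√79⌉ = 9.
Baby steps 28^j mod 79 (j:value) for j=0..8: 0:1, 1:28, 2:73, 3:69, 4:36, 5:60, 6:21, 7:35, 8:32.
Giant-step multiplier: 28^(-9) ≡ 28^(78-9) = 28^69 ≡ 41 (mod 79).
Giant steps γ_i = 15·41^i mod 79: γ_0=15, γ_1=62, γ_2=14, γ_3=21 (in table at j=6).
x = i·n + j = 3·9 + 6 = 33.
Check: 28^33 ≡ 15 (mod 79).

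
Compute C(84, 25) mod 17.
4

Using Lucas' theorem:
Write n=84 and k=25 in base 17:
n in base 17: [4, 16]
k in base 17: [1, 8]
C(84,25) mod 17 = ∏ C(n_i, k_i) mod 17
Digit binomials (mod 17): C(4,1) = 4; C(16,8) = 12870 ≡ 1
Product: 4 × 1 = 4 ≡ 4 (mod 17)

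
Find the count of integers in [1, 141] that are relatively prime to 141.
92

141 = 3 × 47
φ(n) = n × ∏(1 - 1/p) for each prime p dividing n
φ(141) = 141 × (1 - 1/3) × (1 - 1/47) = 92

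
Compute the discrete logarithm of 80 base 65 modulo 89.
62

Baby-step giant-step with step n = ⌈√89⌉ = 10.
Baby steps 65^j mod 89 (j:value) for j=0..9: 0:1, 1:65, 2:42, 3:60, 4:73, 5:28, 6:40, 7:19, 8:78, 9:86.
Giant-step multiplier: 65^(-10) ≡ 65^(88-10) = 65^78 ≡ 68 (mod 89).
Giant steps γ_i = 80·68^i mod 89: γ_0=80, γ_1=11, γ_2=36, γ_3=45, γ_4=34, γ_5=87, γ_6=42 (in table at j=2).
x = i·n + j = 6·10 + 2 = 62.
Check: 65^62 ≡ 80 (mod 89).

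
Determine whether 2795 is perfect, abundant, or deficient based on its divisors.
deficient

Proper divisors of 2795: sum = 1 + 5 + 13 + 43 + 65 + 215 + 559 = 901
Since 901 < 2795, 2795 is deficient.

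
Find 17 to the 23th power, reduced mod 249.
68

Repeated squaring. Binary of 23 = 10111.
17^1 ≡ 17 (mod 249); 17^2 ≡ 40 (mod 249); 17^4 ≡ 106 (mod 249); 17^8 ≡ 31 (mod 249); 17^16 ≡ 214 (mod 249)
17^23 = 17^1 × 17^2 × 17^4 × 17^16 ≡ 68 (mod 249)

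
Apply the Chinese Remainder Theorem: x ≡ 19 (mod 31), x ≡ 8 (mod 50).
608

Using Chinese Remainder Theorem:
M = 31 × 50 = 1550
M1 = 50, M2 = 31
y1 = 50^(-1) mod 31 = 18
y2 = 31^(-1) mod 50 = 21
x = (19×50×18 + 8×31×21) mod 1550 = 608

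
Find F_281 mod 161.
13

Matrix identity: Q^n = [[F_(n+1), F_n], [F_n, F_(n-1)]] with Q = [[1,1],[1,0]].
n = 281 = 100011001₂. Square-and-multiply, entries mod 161:
Q^1 = [[1,1],[1,0]]
Q^2 = (Q^1)² = [[2,1],[1,1]]
Q^4 = (Q^2)² = [[5,3],[3,2]]
Q^8 = (Q^4)² = [[34,21],[21,13]]
Q^17 = (Q^8)²·Q = [[8,148],[148,21]]
Q^35 = (Q^17)²·Q = [[17,72],[72,106]]
Q^70 = (Q^35)² = [[160,1],[1,159]]
Q^140 = (Q^70)² = [[2,158],[158,5]]
Q^281 = (Q^140)²·Q = [[153,13],[13,140]]
F_281 mod 161 = Q^281[0][1] = 13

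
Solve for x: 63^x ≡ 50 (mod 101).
67

Baby-step giant-step with step n = ⌈√101⌉ = 11.
Baby steps 63^j mod 101 (j:value) for j=0..10: 0:1, 1:63, 2:30, 3:72, 4:92, 5:39, 6:33, 7:59, 8:81, 9:53, 10:6.
Giant-step multiplier: 63^(-11) ≡ 63^(100-11) = 63^89 ≡ 66 (mod 101).
Giant steps γ_i = 50·66^i mod 101: γ_0=50, γ_1=68, γ_2=44, γ_3=76, γ_4=67, γ_5=79, γ_6=63 (in table at j=1).
x = i·n + j = 6·11 + 1 = 67.
Check: 63^67 ≡ 50 (mod 101).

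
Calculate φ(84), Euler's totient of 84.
24

84 = 2^2 × 3 × 7
φ(n) = n × ∏(1 - 1/p) for each prime p dividing n
φ(84) = 84 × (1 - 1/2) × (1 - 1/3) × (1 - 1/7) = 24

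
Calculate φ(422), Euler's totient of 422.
210

422 = 2 × 211
φ(n) = n × ∏(1 - 1/p) for each prime p dividing n
φ(422) = 422 × (1 - 1/2) × (1 - 1/211) = 210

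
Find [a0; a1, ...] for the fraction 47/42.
[1; 8, 2, 2]

Euclidean algorithm steps:
47 = 1 × 42 + 5
42 = 8 × 5 + 2
5 = 2 × 2 + 1
2 = 2 × 1 + 0
Continued fraction: [1; 8, 2, 2]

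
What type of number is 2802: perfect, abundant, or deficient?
abundant

Proper divisors of 2802: sum = 1 + 2 + 3 + 6 + 467 + 934 + 1401 = 2814
Since 2814 > 2802, 2802 is abundant.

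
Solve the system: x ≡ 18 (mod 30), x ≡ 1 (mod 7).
78

Using Chinese Remainder Theorem:
M = 30 × 7 = 210
M1 = 7, M2 = 30
y1 = 7^(-1) mod 30 = 13
y2 = 30^(-1) mod 7 = 4
x = (18×7×13 + 1×30×4) mod 210 = 78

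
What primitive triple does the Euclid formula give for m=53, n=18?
(2485, 1908, 3133)

Euclid's formula: a = m² - n², b = 2mn, c = m² + n²
m = 53, n = 18
a = 53² - 18² = 2809 - 324 = 2485
b = 2 × 53 × 18 = 1908
c = 53² + 18² = 2809 + 324 = 3133
Verification: 2485² + 1908² = 6175225 + 3640464 = 9815689 = 3133² ✓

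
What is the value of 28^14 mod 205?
184

Repeated squaring. Binary of 14 = 1110.
28^1 ≡ 28 (mod 205); 28^2 ≡ 169 (mod 205); 28^4 ≡ 66 (mod 205); 28^8 ≡ 51 (mod 205)
28^14 = 28^2 × 28^4 × 28^8 ≡ 184 (mod 205)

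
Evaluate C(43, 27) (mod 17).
0

Using Lucas' theorem:
Write n=43 and k=27 in base 17:
n in base 17: [2, 9]
k in base 17: [1, 10]
C(43,27) mod 17 = ∏ C(n_i, k_i) mod 17
Digit binomials (mod 17): C(2,1) = 2; C(9,10) = 0 (k_i > n_i)
Product: 2 × 0 = 0 ≡ 0 (mod 17)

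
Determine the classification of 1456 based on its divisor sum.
abundant

Proper divisors of 1456: sum = 1 + 2 + 4 + 7 + 8 + 13 + 14 + 16 + ... + 182 + 208 + 364 + 728 (19 divisors) = 2016
Since 2016 > 1456, 1456 is abundant.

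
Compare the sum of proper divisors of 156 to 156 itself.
abundant

Proper divisors of 156: sum = 1 + 2 + 3 + 4 + 6 + 12 + 13 + 26 + 39 + 52 + 78 = 236
Since 236 > 156, 156 is abundant.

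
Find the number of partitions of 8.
22

p(n) counts ways to write n as a sum of positive integers (order ignored).
Examples: 8; 7 + 1; 6 + 2; 6 + 1 + 1; 5 + 3; ... (22 total)
p(8) = 22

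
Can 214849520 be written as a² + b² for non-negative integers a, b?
Not possible

Factorization: 214849520 = 2^4 × 5 × 139^3
By Fermat: n is sum of two squares iff every prime p ≡ 3 (mod 4) appears to even power.
Prime(s) ≡ 3 (mod 4) with odd exponent: [(139, 3)]
Therefore 214849520 cannot be expressed as a² + b².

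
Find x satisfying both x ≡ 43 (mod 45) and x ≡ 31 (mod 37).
808

Using Chinese Remainder Theorem:
M = 45 × 37 = 1665
M1 = 37, M2 = 45
y1 = 37^(-1) mod 45 = 28
y2 = 45^(-1) mod 37 = 14
x = (43×37×28 + 31×45×14) mod 1665 = 808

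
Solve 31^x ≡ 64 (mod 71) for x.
16

Baby-step giant-step with step n = ⌈√71⌉ = 9.
Baby steps 31^j mod 71 (j:value) for j=0..8: 0:1, 1:31, 2:38, 3:42, 4:24, 5:34, 6:60, 7:14, 8:8.
Giant-step multiplier: 31^(-9) ≡ 31^(70-9) = 31^61 ≡ 69 (mod 71).
Giant steps γ_i = 64·69^i mod 71: γ_0=64, γ_1=14 (in table at j=7).
x = i·n + j = 1·9 + 7 = 16.
Check: 31^16 ≡ 64 (mod 71).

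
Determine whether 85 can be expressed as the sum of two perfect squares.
2² + 9² (a=2, b=9)

Factorization: 85 = 5 × 17
By Fermat: n is sum of two squares iff every prime p ≡ 3 (mod 4) appears to even power.
All primes ≡ 3 (mod 4) appear to even power.
Search a = 0, 1, 2, … for 85 - a² a perfect square: first hit at a = 2: 85 - 4 = 81 = 9².
85 = 2² + 9² = 4 + 81 ✓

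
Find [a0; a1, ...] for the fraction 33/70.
[0; 2, 8, 4]

Euclidean algorithm steps:
33 = 0 × 70 + 33
70 = 2 × 33 + 4
33 = 8 × 4 + 1
4 = 4 × 1 + 0
Continued fraction: [0; 2, 8, 4]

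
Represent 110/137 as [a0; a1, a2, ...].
[0; 1, 4, 13, 2]

Euclidean algorithm steps:
110 = 0 × 137 + 110
137 = 1 × 110 + 27
110 = 4 × 27 + 2
27 = 13 × 2 + 1
2 = 2 × 1 + 0
Continued fraction: [0; 1, 4, 13, 2]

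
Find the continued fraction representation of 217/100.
[2; 5, 1, 7, 2]

Euclidean algorithm steps:
217 = 2 × 100 + 17
100 = 5 × 17 + 15
17 = 1 × 15 + 2
15 = 7 × 2 + 1
2 = 2 × 1 + 0
Continued fraction: [2; 5, 1, 7, 2]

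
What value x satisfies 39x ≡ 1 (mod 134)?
55

gcd(39, 134) = 1, so the inverse exists.
Extended Euclidean algorithm on (134, 39):
134 = 3 × 39 + 17  ⟹  17 = (1)·134 + (-3)·39
39 = 2 × 17 + 5  ⟹  5 = (-2)·134 + (7)·39
17 = 3 × 5 + 2  ⟹  2 = (7)·134 + (-24)·39
5 = 2 × 2 + 1  ⟹  1 = (-16)·134 + (55)·39
So (55)·39 ≡ 1 (mod 134), i.e. 39^(-1) ≡ 55 (mod 134).
Check: 39 × 55 = 2145 ≡ 1 (mod 134)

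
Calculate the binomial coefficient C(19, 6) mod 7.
0

Using Lucas' theorem:
Write n=19 and k=6 in base 7:
n in base 7: [2, 5]
k in base 7: [0, 6]
C(19,6) mod 7 = ∏ C(n_i, k_i) mod 7
Digit binomials (mod 7): C(2,0) = 1; C(5,6) = 0 (k_i > n_i)
Product: 1 × 0 = 0 ≡ 0 (mod 7)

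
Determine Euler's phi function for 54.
18

54 = 2 × 3^3
φ(n) = n × ∏(1 - 1/p) for each prime p dividing n
φ(54) = 54 × (1 - 1/2) × (1 - 1/3) = 18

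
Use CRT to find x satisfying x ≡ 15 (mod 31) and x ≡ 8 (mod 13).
294

Using Chinese Remainder Theorem:
M = 31 × 13 = 403
M1 = 13, M2 = 31
y1 = 13^(-1) mod 31 = 12
y2 = 31^(-1) mod 13 = 8
x = (15×13×12 + 8×31×8) mod 403 = 294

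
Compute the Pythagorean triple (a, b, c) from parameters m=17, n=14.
(93, 476, 485)

Euclid's formula: a = m² - n², b = 2mn, c = m² + n²
m = 17, n = 14
a = 17² - 14² = 289 - 196 = 93
b = 2 × 17 × 14 = 476
c = 17² + 14² = 289 + 196 = 485
Verification: 93² + 476² = 8649 + 226576 = 235225 = 485² ✓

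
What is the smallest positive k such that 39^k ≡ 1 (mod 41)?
20

41 is prime, so ord(39) divides φ(41) = 40.
Divisors of 40: 1, 2, 4, 5, 8, 10, 20, 40.
Repeated squaring: 39^1 ≡ 39, 39^2 ≡ 4, 39^4 ≡ 16, 39^8 ≡ 10, 39^16 ≡ 18, 39^32 ≡ 37 (mod 41).
Test 39^d mod 41 for each divisor d in increasing order:
39^1 ≡ 39
39^2 ≡ 4
39^4 ≡ 16
39^5 = 39^4·39^1 ≡ 9
39^8 ≡ 10
39^10 = 39^8·39^2 ≡ 40
39^20 = 39^16·39^4 ≡ 1  ← first divisor giving 1
The order is 20.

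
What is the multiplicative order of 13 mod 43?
21

43 is prime, so ord(13) divides φ(43) = 42.
Divisors of 42: 1, 2, 3, 6, 7, 14, 21, 42.
Repeated squaring: 13^1 ≡ 13, 13^2 ≡ 40, 13^4 ≡ 9, 13^8 ≡ 38, 13^16 ≡ 25, 13^32 ≡ 23 (mod 43).
Test 13^d mod 43 for each divisor d in increasing order:
13^1 ≡ 13
13^2 ≡ 40
13^3 = 13^2·13^1 ≡ 4
13^6 = 13^4·13^2 ≡ 16
13^7 = 13^4·13^2·13^1 ≡ 36
13^14 = 13^8·13^4·13^2 ≡ 6
13^21 = 13^16·13^4·13^1 ≡ 1  ← first divisor giving 1
The order is 21.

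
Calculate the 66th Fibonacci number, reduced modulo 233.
144

Matrix identity: Q^n = [[F_(n+1), F_n], [F_n, F_(n-1)]] with Q = [[1,1],[1,0]].
n = 66 = 1000010₂. Square-and-multiply, entries mod 233:
Q^1 = [[1,1],[1,0]]
Q^2 = (Q^1)² = [[2,1],[1,1]]
Q^4 = (Q^2)² = [[5,3],[3,2]]
Q^8 = (Q^4)² = [[34,21],[21,13]]
Q^16 = (Q^8)² = [[199,55],[55,144]]
Q^33 = (Q^16)²·Q = [[212,220],[220,225]]
Q^66 = (Q^33)² = [[144,144],[144,0]]
F_66 mod 233 = Q^66[0][1] = 144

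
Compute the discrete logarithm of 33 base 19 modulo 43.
37

Baby-step giant-step with step n = ⌈√43⌉ = 7.
Baby steps 19^j mod 43 (j:value) for j=0..6: 0:1, 1:19, 2:17, 3:22, 4:31, 5:30, 6:11.
Giant-step multiplier: 19^(-7) ≡ 19^(42-7) = 19^35 ≡ 7 (mod 43).
Giant steps γ_i = 33·7^i mod 43: γ_0=33, γ_1=16, γ_2=26, γ_3=10, γ_4=27, γ_5=17 (in table at j=2).
x = i·n + j = 5·7 + 2 = 37.
Check: 19^37 ≡ 33 (mod 43).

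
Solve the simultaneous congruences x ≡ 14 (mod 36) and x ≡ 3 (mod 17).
122

Using Chinese Remainder Theorem:
M = 36 × 17 = 612
M1 = 17, M2 = 36
y1 = 17^(-1) mod 36 = 17
y2 = 36^(-1) mod 17 = 9
x = (14×17×17 + 3×36×9) mod 612 = 122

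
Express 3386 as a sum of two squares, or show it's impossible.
19² + 55² (a=19, b=55)

Factorization: 3386 = 2 × 1693
By Fermat: n is sum of two squares iff every prime p ≡ 3 (mod 4) appears to even power.
All primes ≡ 3 (mod 4) appear to even power.
Search a = 0, 1, 2, … for 3386 - a² a perfect square: first hit at a = 19: 3386 - 361 = 3025 = 55².
3386 = 19² + 55² = 361 + 3025 ✓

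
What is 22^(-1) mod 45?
43

gcd(22, 45) = 1, so the inverse exists.
Extended Euclidean algorithm on (45, 22):
45 = 2 × 22 + 1  ⟹  1 = (1)·45 + (-2)·22
So (-2)·22 ≡ 1 (mod 45), i.e. 22^(-1) ≡ -2 ≡ 43 (mod 45).
Check: 22 × 43 = 946 ≡ 1 (mod 45)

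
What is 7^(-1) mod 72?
31

gcd(7, 72) = 1, so the inverse exists.
Extended Euclidean algorithm on (72, 7):
72 = 10 × 7 + 2  ⟹  2 = (1)·72 + (-10)·7
7 = 3 × 2 + 1  ⟹  1 = (-3)·72 + (31)·7
So (31)·7 ≡ 1 (mod 72), i.e. 7^(-1) ≡ 31 (mod 72).
Check: 7 × 31 = 217 ≡ 1 (mod 72)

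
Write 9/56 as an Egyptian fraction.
1/7 + 1/56

Greedy algorithm:
9/56: ceiling(56/9) = 7, use 1/7
1/56: ceiling(56/1) = 56, use 1/56
Result: 9/56 = 1/7 + 1/56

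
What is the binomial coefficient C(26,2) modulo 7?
3

Using Lucas' theorem:
Write n=26 and k=2 in base 7:
n in base 7: [3, 5]
k in base 7: [0, 2]
C(26,2) mod 7 = ∏ C(n_i, k_i) mod 7
Digit binomials (mod 7): C(3,0) = 1; C(5,2) = 10 ≡ 3
Product: 1 × 3 = 3 ≡ 3 (mod 7)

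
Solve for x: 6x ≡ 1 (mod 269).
45

gcd(6, 269) = 1, so the inverse exists.
Extended Euclidean algorithm on (269, 6):
269 = 44 × 6 + 5  ⟹  5 = (1)·269 + (-44)·6
6 = 1 × 5 + 1  ⟹  1 = (-1)·269 + (45)·6
So (45)·6 ≡ 1 (mod 269), i.e. 6^(-1) ≡ 45 (mod 269).
Check: 6 × 45 = 270 ≡ 1 (mod 269)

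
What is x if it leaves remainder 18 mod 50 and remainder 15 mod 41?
1368

Using Chinese Remainder Theorem:
M = 50 × 41 = 2050
M1 = 41, M2 = 50
y1 = 41^(-1) mod 50 = 11
y2 = 50^(-1) mod 41 = 32
x = (18×41×11 + 15×50×32) mod 2050 = 1368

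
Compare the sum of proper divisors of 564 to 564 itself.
abundant

Proper divisors of 564: sum = 1 + 2 + 3 + 4 + 6 + 12 + 47 + 94 + 141 + 188 + 282 = 780
Since 780 > 564, 564 is abundant.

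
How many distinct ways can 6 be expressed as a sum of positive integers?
11

p(n) counts ways to write n as a sum of positive integers (order ignored).
Examples: 6; 5 + 1; 4 + 2; 4 + 1 + 1; 3 + 3; ... (11 total)
p(6) = 11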